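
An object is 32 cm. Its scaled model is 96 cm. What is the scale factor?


Original length = 32 cm
Scaled length = 96 cm
Scale factor = 96 / 32
= 3

3


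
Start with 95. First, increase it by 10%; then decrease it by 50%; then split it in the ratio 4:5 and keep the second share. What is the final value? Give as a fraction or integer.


Start with 95.
Step 1: Increase by 10%: 95 * 110/100 = 209/2
Step 2: Decrease by 50%: 209/2 * 50/100 = 209/4
Step 3: Split 4:5, second share = 209/4 * 5/9 = 1045/36
Final result = 1045/36

1045/36


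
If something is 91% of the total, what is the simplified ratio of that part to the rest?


Part = 91%, Remainder = 9%
Ratio = 91:9
GCD(91, 9) = 1
Simplify: 91:9 = 91:9

91:9


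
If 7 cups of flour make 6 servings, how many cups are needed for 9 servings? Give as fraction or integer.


Original: 7 cups for 6 servings
Target servings = 9
Scaling factor = 9/6
New amount = 7 * 9/6
= 63/6
= 21/2 cups

21/2


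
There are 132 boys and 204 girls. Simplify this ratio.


Find GCD(132, 204)
GCD = 12
Divide both by 12: 132/12 = 11, 204/12 = 17
Simplified ratio = 11:17

11:17


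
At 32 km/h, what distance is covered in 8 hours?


Using distance = speed * time
Speed = 32 km/h
Time = 8 hours
Distance = 32 * 8
= 256 km

256


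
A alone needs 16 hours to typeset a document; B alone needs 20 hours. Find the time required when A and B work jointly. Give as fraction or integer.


Rate of A = 1/16 job per hour
Rate of B = 1/20 job per hour
Combined rate = 1/16 + 1/20
Find common denominator: (20 + 16)/(16*20) = 36/320
Combined rate = 9/80 job per hour
Time together = 1 / (9/80) = 80/9 hours

80/9


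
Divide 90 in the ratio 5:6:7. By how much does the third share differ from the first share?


Total parts = 5 + 6 + 7 = 18
Value per part = 90 / 18 = 5
Shares: 5*5=25, 6*5=30, 7*5=35
Third share = 35, first share = 25
Difference = |35 - 25| = 10

10


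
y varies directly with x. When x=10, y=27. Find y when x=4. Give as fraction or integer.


Direct proportion: y = kx
Find k: k = 27/10 = 27/10
Compute y at x=4: y = 27/10 * 4
y = 54/5

54/5


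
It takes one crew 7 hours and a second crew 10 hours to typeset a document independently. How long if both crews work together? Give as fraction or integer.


Rate of A = 1/7 job per hour
Rate of B = 1/10 job per hour
Combined rate = 1/7 + 1/10
Find common denominator: (10 + 7)/(7*10) = 17/70
Combined rate = 17/70 job per hour
Time together = 1 / (17/70) = 70/17 hours

70/17


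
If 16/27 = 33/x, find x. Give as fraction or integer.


Setting up: 16/27 = 33/x
Cross multiply: 16 * x = 27 * 33
16x = 891
x = 891/16
x = 891/16

891/16


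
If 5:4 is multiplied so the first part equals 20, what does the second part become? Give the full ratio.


Original ratio: 5:4
First term target: 20
Scale factor = 20 / 5 = 4
Multiply second term: 4 * 4 = 16
Equivalent ratio = 20:16

20:16


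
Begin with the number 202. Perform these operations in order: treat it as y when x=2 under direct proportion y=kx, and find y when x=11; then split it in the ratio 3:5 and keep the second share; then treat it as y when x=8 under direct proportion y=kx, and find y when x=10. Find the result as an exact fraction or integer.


Start with 202.
Step 1: Direct prop: k = (202)/2; new y = k*11 = 202*11/2 = 1111
Step 2: Split 3:5, second share = 1111 * 5/8 = 5555/8
Step 3: Direct prop: k = (5555/8)/8; new y = k*10 = 5555/8*10/8 = 27775/32
Final result = 27775/32

27775/32


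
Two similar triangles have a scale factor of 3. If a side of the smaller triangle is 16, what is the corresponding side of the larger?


Similar triangles have proportional sides
Scale factor = 3
Smaller side = 16
Corresponding larger side = 16 * 3
= 48

48


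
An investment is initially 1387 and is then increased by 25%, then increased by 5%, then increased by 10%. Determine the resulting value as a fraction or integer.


Start: 1387
Step 1: increase by 25% => multiply by 125/100
  1387 * 125/100 = 6935/4
Step 2: increase by 5% => multiply by 105/100
  6935/4 * 105/100 = 29127/16
Step 3: increase by 10% => multiply by 110/100
  29127/16 * 110/100 = 320397/160
Final value = 320397/160

320397/160


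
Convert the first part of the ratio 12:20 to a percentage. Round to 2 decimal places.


Total parts = 12 + 20 = 32
First part fraction = 12/32
Percentage = (12/32) * 100
= 0.375 * 100
= 37.50%

37.50


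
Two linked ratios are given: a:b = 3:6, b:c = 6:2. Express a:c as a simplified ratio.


Given a:b = 3:6 and b:c = 6:2
Make b consistent. Multiply first ratio by 6: a:b = 18:36
Multiply second ratio by 6: b:c = 36:12
Now b = 36 in both, so a:b:c = 18:36:12
Therefore a:c = 18:12
Simplify by GCD: a:c = 3:2

3:2


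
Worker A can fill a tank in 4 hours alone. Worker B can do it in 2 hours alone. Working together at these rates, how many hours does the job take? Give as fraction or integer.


Rate of A = 1/4 job per hour
Rate of B = 1/2 job per hour
Combined rate = 1/4 + 1/2
Find common denominator: (2 + 4)/(4*2) = 6/8
Combined rate = 3/4 job per hour
Time together = 1 / (3/4) = 4/3 hours

4/3


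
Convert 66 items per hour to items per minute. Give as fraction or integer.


Converting from per hour to per minute
Rate = 66 items per hour
Divide by 60: 66/60
= 11/10 items per minute

11/10


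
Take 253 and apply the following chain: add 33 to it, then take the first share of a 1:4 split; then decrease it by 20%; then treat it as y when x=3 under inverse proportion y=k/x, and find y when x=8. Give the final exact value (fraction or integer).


Start with 253.
Step 1: Add 33: 253+33=286; split 1:4 first = 286*1/5 = 286/5
Step 2: Decrease by 20%: 286/5 * 80/100 = 1144/25
Step 3: Inverse prop: k = (1144/25)*3; new y = k/8 = 1144/25*3/8 = 429/25
Final result = 429/25

429/25


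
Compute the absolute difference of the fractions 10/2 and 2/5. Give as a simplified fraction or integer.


Simplify: 10/2 = 5 and 2/5 = 2/5
Find common denominator: LCD = 5
Convert: 25/5 and 2/5
Difference = |25 - 2|/5 = 23/5
Simplified = 23/5

23/5


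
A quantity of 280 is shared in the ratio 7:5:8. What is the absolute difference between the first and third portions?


Total parts = 7 + 5 + 8 = 20
Value per part = 280 / 20 = 14
Shares: 7*14=98, 5*14=70, 8*14=112
First share = 98, third share = 112
Difference = |98 - 112| = 14

14


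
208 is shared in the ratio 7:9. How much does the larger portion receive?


Total parts = 7 + 9 = 16
Value per part = 208 / 16 = 13
First share = 7 * 13 = 91
Second share = 9 * 13 = 117
Larger share = 117

117


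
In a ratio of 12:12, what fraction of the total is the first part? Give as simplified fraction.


Total parts = 12 + 12 = 24
First part fraction = 12/24
Simplify: 12/24 = 1/2

1/2


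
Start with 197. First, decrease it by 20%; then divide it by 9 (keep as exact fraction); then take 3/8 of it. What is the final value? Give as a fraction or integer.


Start with 197.
Step 1: Decrease by 20%: 197 * 80/100 = 788/5
Step 2: Divide by 9: 788/5 / 9 = 788/45
Step 3: Take 3/8: 788/45 * 3/8 = 197/30
Final result = 197/30

197/30


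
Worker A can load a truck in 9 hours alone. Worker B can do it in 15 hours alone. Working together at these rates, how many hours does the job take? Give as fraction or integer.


Rate of A = 1/9 job per hour
Rate of B = 1/15 job per hour
Combined rate = 1/9 + 1/15
Find common denominator: (15 + 9)/(9*15) = 24/135
Combined rate = 8/45 job per hour
Time together = 1 / (8/45) = 45/8 hours

45/8


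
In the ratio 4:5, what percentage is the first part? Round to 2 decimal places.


Total parts = 4 + 5 = 9
First part fraction = 4/9
Percentage = (4/9) * 100
= 0.444444 * 100
= 44.44%

44.44


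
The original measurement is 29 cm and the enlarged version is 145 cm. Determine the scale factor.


Original length = 29 cm
Scaled length = 145 cm
Scale factor = 145 / 29
= 5

5


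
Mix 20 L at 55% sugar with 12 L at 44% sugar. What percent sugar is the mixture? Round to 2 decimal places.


Solute in mixture 1 = 55% of 20 L = 20*55/100 = 11 L
Solute in mixture 2 = 44% of 12 L = 12*44/100 = 132/25 L
Total solute = 11 + 132/25 = 407/25 L
Total volume = 20 + 12 = 32 L
Final concentration = 407/25/32 * 100 = 50.88%

50.88


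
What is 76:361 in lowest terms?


Find GCD(76, 361)
GCD = 19
Divide both by 19: 76/19 = 4, 361/19 = 19
Simplified ratio = 4:19

4:19


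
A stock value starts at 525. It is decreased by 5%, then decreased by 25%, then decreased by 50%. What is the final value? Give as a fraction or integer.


Start: 525
Step 1: decrease by 5% => multiply by 95/100
  525 * 95/100 = 1995/4
Step 2: decrease by 25% => multiply by 75/100
  1995/4 * 75/100 = 5985/16
Step 3: decrease by 50% => multiply by 50/100
  5985/16 * 50/100 = 5985/32
Final value = 5985/32

5985/32


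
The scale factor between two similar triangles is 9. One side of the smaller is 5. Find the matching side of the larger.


Similar triangles have proportional sides
Scale factor = 9
Smaller side = 5
Corresponding larger side = 5 * 9
= 45

45


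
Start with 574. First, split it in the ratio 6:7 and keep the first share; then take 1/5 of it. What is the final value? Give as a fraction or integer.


Start with 574.
Step 1: Split 6:7, first share = 574 * 6/13 = 3444/13
Step 2: Take 1/5: 3444/13 * 1/5 = 3444/65
Final result = 3444/65

3444/65


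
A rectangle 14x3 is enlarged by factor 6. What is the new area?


Original dimensions: 14 x 3
Enlargement factor = 6
New width = 14 * 6 = 84
New height = 3 * 6 = 18
New area = 84 * 18 = 1512

1512


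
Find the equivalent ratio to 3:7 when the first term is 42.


Original ratio: 3:7
First term target: 42
Scale factor = 42 / 3 = 14
Multiply second term: 7 * 14 = 98
Equivalent ratio = 42:98

42:98


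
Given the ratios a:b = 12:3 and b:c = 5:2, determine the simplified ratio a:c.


Given a:b = 12:3 and b:c = 5:2
Make b consistent. Multiply first ratio by 5: a:b = 60:15
Multiply second ratio by 3: b:c = 15:6
Now b = 15 in both, so a:b:c = 60:15:6
Therefore a:c = 60:6
Simplify by GCD: a:c = 10:1

10:1


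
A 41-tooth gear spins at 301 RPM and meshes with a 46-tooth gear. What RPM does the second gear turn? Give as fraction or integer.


Gear ratio: teeth_A * RPM_A = teeth_B * RPM_B
41 * 301 = 46 * RPM_B
12341 = 46 * RPM_B
RPM_B = 12341 / 46
RPM_B = 12341/46

12341/46


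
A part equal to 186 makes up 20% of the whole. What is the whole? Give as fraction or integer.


Given: 186 is 20% of the whole
Set up: 186 = 20/100 * whole
whole = 186 * 100 / 20
whole = 18600 / 20
whole = 930

930


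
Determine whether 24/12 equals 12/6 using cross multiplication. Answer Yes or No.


Cross multiply to check 24/12 = 12/6
Left cross product: 24 * 6 = 144
Right cross product: 12 * 12 = 144
144 = 144
Equal, so proportions match => Yes

Yes


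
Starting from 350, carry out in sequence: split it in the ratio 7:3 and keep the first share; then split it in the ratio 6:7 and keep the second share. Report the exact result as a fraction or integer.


Start with 350.
Step 1: Split 7:3, first share = 350 * 7/10 = 245
Step 2: Split 6:7, second share = 245 * 7/13 = 1715/13
Final result = 1715/13

1715/13


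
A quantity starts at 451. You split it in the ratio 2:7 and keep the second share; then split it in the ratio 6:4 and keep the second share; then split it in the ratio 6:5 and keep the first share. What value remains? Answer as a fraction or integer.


Start with 451.
Step 1: Split 2:7, second share = 451 * 7/9 = 3157/9
Step 2: Split 6:4, second share = 3157/9 * 4/10 = 6314/45
Step 3: Split 6:5, first share = 6314/45 * 6/11 = 1148/15
Final result = 1148/15

1148/15


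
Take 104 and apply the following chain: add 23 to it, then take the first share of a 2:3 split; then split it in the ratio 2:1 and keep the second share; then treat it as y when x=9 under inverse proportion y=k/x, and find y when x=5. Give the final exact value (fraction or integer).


Start with 104.
Step 1: Add 23: 104+23=127; split 2:3 first = 127*2/5 = 254/5
Step 2: Split 2:1, second share = 254/5 * 1/3 = 254/15
Step 3: Inverse prop: k = (254/15)*9; new y = k/5 = 254/15*9/5 = 762/25
Final result = 762/25

762/25


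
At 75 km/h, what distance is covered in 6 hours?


Using distance = speed * time
Speed = 75 km/h
Time = 6 hours
Distance = 75 * 6
= 450 km

450


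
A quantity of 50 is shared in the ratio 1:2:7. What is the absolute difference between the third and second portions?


Total parts = 1 + 2 + 7 = 10
Value per part = 50 / 10 = 5
Shares: 1*5=5, 2*5=10, 7*5=35
Third share = 35, second share = 10
Difference = |35 - 10| = 25

25


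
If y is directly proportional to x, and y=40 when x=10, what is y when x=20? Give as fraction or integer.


Direct proportion: y = kx
Find k: k = 40/10 = 4
Compute y at x=20: y = 4 * 20
y = 80

80


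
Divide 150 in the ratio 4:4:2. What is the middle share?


Ratio = 4:4:2
Total parts = 4 + 4 + 2 = 10
Value per part = 150 / 10 = 15
First share = 4 * 15 = 60
Middle share = 4 * 15 = 60
Third share = 2 * 15 = 30

60


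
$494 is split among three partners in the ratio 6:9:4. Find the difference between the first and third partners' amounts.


Total parts = 6 + 9 + 4 = 19
Value per part = 494 / 19 = 26
Shares: 6*26=156, 9*26=234, 4*26=104
First share = 156, third share = 104
Difference = |156 - 104| = 52

52


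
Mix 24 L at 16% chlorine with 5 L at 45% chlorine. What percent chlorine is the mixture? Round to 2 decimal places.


Solute in mixture 1 = 16% of 24 L = 24*16/100 = 96/25 L
Solute in mixture 2 = 45% of 5 L = 5*45/100 = 9/4 L
Total solute = 96/25 + 9/4 = 609/100 L
Total volume = 24 + 5 = 29 L
Final concentration = 609/100/29 * 100 = 21.00%

21.00


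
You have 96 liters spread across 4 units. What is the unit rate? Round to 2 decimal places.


Total liters = 96
Number of units = 4
Unit rate = 96 / 4
= 24 liters per unit

24


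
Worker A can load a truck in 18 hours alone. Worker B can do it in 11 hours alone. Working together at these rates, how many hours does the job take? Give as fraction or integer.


Rate of A = 1/18 job per hour
Rate of B = 1/11 job per hour
Combined rate = 1/18 + 1/11
Find common denominator: (11 + 18)/(18*11) = 29/198
Combined rate = 29/198 job per hour
Time together = 1 / (29/198) = 198/29 hours

198/29


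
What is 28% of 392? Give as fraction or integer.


Compute 28% of 392
Convert percentage: 28% = 28/100
Multiply: 392 * 28/100
= 10976/100
= 2744/25

2744/25


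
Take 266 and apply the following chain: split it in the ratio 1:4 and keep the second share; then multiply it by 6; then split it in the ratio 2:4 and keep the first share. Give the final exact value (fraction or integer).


Start with 266.
Step 1: Split 1:4, second share = 266 * 4/5 = 1064/5
Step 2: Multiply by 6: 1064/5 * 6 = 6384/5
Step 3: Split 2:4, first share = 6384/5 * 2/6 = 2128/5
Final result = 2128/5

2128/5


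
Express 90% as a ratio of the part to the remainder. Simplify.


Part = 90%, Remainder = 10%
Ratio = 90:10
GCD(90, 10) = 10
Simplify: 9:1 = 9:1

9:1


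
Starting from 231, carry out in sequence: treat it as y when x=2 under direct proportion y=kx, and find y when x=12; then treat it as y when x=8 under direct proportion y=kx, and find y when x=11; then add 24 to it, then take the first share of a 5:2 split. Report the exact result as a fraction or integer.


Start with 231.
Step 1: Direct prop: k = (231)/2; new y = k*12 = 231*12/2 = 1386
Step 2: Direct prop: k = (1386)/8; new y = k*11 = 1386*11/8 = 7623/4
Step 3: Add 24: 7623/4+24=7719/4; split 5:2 first = 7719/4*5/7 = 38595/28
Final result = 38595/28

38595/28


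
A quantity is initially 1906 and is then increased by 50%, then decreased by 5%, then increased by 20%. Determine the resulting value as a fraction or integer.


Start: 1906
Step 1: increase by 50% => multiply by 150/100
  1906 * 150/100 = 2859
Step 2: decrease by 5% => multiply by 95/100
  2859 * 95/100 = 54321/20
Step 3: increase by 20% => multiply by 120/100
  54321/20 * 120/100 = 162963/50
Final value = 162963/50

162963/50


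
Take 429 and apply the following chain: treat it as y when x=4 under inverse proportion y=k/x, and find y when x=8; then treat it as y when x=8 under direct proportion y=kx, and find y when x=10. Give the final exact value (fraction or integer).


Start with 429.
Step 1: Inverse prop: k = (429)*4; new y = k/8 = 429*4/8 = 429/2
Step 2: Direct prop: k = (429/2)/8; new y = k*10 = 429/2*10/8 = 2145/8
Final result = 2145/8

2145/8


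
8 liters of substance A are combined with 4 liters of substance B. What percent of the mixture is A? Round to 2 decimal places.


Volume of A = 8 L
Volume of B = 4 L
Total volume = 8 + 4 = 12 L
Percentage of A = (8/12) * 100
= 66.67%

66.67


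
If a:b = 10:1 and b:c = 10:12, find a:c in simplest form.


Given a:b = 10:1 and b:c = 10:12
Make b consistent. Multiply first ratio by 10: a:b = 100:10
Multiply second ratio by 1: b:c = 10:12
Now b = 10 in both, so a:b:c = 100:10:12
Therefore a:c = 100:12
Simplify by GCD: a:c = 25:3

25:3


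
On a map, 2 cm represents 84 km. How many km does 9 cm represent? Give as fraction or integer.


Map scale: 2 cm = 84 km
Measured distance on map = 9 cm
Set up proportion: 9 * 84 / 2
= 756 / 2
= 378 km

378


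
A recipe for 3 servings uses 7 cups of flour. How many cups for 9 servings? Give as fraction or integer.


Original: 7 cups for 3 servings
Target servings = 9
Scaling factor = 9/3
New amount = 7 * 9/3
= 63/3
= 21 cups

21


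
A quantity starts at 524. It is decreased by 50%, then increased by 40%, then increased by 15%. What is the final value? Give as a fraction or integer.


Start: 524
Step 1: decrease by 50% => multiply by 50/100
  524 * 50/100 = 262
Step 2: increase by 40% => multiply by 140/100
  262 * 140/100 = 1834/5
Step 3: increase by 15% => multiply by 115/100
  1834/5 * 115/100 = 21091/50
Final value = 21091/50

21091/50


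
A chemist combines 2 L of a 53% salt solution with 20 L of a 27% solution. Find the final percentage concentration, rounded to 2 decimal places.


Solute in mixture 1 = 53% of 2 L = 2*53/100 = 53/50 L
Solute in mixture 2 = 27% of 20 L = 20*27/100 = 27/5 L
Total solute = 53/50 + 27/5 = 323/50 L
Total volume = 2 + 20 = 22 L
Final concentration = 323/50/22 * 100 = 29.36%

29.36


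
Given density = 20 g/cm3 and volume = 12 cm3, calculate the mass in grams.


Using mass = density * volume
Density = 20 g/cm3
Volume = 12 cm3
Mass = 20 * 12
= 240 g

240


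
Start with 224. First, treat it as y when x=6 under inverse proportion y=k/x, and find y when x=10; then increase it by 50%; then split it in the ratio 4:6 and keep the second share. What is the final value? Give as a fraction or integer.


Start with 224.
Step 1: Inverse prop: k = (224)*6; new y = k/10 = 224*6/10 = 672/5
Step 2: Increase by 50%: 672/5 * 150/100 = 1008/5
Step 3: Split 4:6, second share = 1008/5 * 6/10 = 3024/25
Final result = 3024/25

3024/25


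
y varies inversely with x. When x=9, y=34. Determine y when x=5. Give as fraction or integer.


Inverse proportion: y = k/x
Find k: k = 9 * 34 = 306
Compute y at x=5: y = 306/5
y = 306/5

306/5


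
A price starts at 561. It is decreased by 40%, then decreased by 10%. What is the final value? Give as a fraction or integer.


Start: 561
Step 1: decrease by 40% => multiply by 60/100
  561 * 60/100 = 1683/5
Step 2: decrease by 10% => multiply by 90/100
  1683/5 * 90/100 = 15147/50
Final value = 15147/50

15147/50


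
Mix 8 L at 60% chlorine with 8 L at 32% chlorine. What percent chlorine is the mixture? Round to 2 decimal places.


Solute in mixture 1 = 60% of 8 L = 8*60/100 = 24/5 L
Solute in mixture 2 = 32% of 8 L = 8*32/100 = 64/25 L
Total solute = 24/5 + 64/25 = 184/25 L
Total volume = 8 + 8 = 16 L
Final concentration = 184/25/16 * 100 = 46.00%

46.00


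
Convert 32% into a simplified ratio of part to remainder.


Part = 32%, Remainder = 68%
Ratio = 32:68
GCD(32, 68) = 4
Simplify: 8:17 = 8:17

8:17


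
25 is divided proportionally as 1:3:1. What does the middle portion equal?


Ratio = 1:3:1
Total parts = 1 + 3 + 1 = 5
Value per part = 25 / 5 = 5
First share = 1 * 5 = 5
Middle share = 3 * 5 = 15
Third share = 1 * 5 = 5

15


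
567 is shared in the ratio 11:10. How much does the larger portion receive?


Total parts = 11 + 10 = 21
Value per part = 567 / 21 = 27
First share = 11 * 27 = 297
Second share = 10 * 27 = 270
Larger share = 297

297


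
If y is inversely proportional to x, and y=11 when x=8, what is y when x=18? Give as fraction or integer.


Inverse proportion: y = k/x
Find k: k = 8 * 11 = 88
Compute y at x=18: y = 88/18
y = 44/9

44/9


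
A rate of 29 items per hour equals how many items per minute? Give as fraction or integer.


Converting from per hour to per minute
Rate = 29 items per hour
Divide by 60: 29/60
= 29/60 items per minute

29/60


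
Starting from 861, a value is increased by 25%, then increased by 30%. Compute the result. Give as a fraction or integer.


Start: 861
Step 1: increase by 25% => multiply by 125/100
  861 * 125/100 = 4305/4
Step 2: increase by 30% => multiply by 130/100
  4305/4 * 130/100 = 11193/8
Final value = 11193/8

11193/8


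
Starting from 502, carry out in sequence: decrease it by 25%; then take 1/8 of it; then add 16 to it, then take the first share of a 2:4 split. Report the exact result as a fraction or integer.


Start with 502.
Step 1: Decrease by 25%: 502 * 75/100 = 753/2
Step 2: Take 1/8: 753/2 * 1/8 = 753/16
Step 3: Add 16: 753/16+16=1009/16; split 2:4 first = 1009/16*2/6 = 1009/48
Final result = 1009/48

1009/48


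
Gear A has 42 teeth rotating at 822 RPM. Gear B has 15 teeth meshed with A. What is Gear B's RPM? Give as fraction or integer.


Gear ratio: teeth_A * RPM_A = teeth_B * RPM_B
42 * 822 = 15 * RPM_B
34524 = 15 * RPM_B
RPM_B = 34524 / 15
RPM_B = 11508/5

11508/5


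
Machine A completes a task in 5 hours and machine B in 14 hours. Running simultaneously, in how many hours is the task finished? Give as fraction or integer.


Rate of A = 1/5 job per hour
Rate of B = 1/14 job per hour
Combined rate = 1/5 + 1/14
Find common denominator: (14 + 5)/(5*14) = 19/70
Combined rate = 19/70 job per hour
Time together = 1 / (19/70) = 70/19 hours

70/19


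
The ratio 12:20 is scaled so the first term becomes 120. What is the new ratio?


Original ratio: 12:20
First term target: 120
Scale factor = 120 / 12 = 10
Multiply second term: 20 * 10 = 200
Equivalent ratio = 120:200

120:200


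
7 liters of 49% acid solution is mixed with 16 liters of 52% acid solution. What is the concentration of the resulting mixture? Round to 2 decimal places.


Solute in mixture 1 = 49% of 7 L = 7*49/100 = 343/100 L
Solute in mixture 2 = 52% of 16 L = 16*52/100 = 208/25 L
Total solute = 343/100 + 208/25 = 47/4 L
Total volume = 7 + 16 = 23 L
Final concentration = 47/4/23 * 100 = 51.09%

51.09


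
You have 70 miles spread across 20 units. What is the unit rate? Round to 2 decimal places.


Total miles = 70
Number of units = 20
Unit rate = 70 / 20
= 3.50 miles per unit

3.50


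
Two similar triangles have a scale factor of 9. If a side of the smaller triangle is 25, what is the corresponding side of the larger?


Similar triangles have proportional sides
Scale factor = 9
Smaller side = 25
Corresponding larger side = 25 * 9
= 225

225


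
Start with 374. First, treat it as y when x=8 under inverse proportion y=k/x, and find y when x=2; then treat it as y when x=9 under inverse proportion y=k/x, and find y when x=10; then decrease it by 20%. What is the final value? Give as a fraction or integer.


Start with 374.
Step 1: Inverse prop: k = (374)*8; new y = k/2 = 374*8/2 = 1496
Step 2: Inverse prop: k = (1496)*9; new y = k/10 = 1496*9/10 = 6732/5
Step 3: Decrease by 20%: 6732/5 * 80/100 = 26928/25
Final result = 26928/25

26928/25


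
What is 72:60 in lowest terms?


Find GCD(72, 60)
GCD = 12
Divide both by 12: 72/12 = 6, 60/12 = 5
Simplified ratio = 6:5

6:5


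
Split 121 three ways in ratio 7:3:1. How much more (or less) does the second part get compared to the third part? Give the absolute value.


Total parts = 7 + 3 + 1 = 11
Value per part = 121 / 11 = 11
Shares: 7*11=77, 3*11=33, 1*11=11
Second share = 33, third share = 11
Difference = |33 - 11| = 22

22


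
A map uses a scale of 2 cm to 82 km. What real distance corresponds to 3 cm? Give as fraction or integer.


Map scale: 2 cm = 82 km
Measured distance on map = 3 cm
Set up proportion: 3 * 82 / 2
= 246 / 2
= 123 km

123


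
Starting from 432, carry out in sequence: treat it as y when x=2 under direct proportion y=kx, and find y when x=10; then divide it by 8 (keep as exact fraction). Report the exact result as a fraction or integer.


Start with 432.
Step 1: Direct prop: k = (432)/2; new y = k*10 = 432*10/2 = 2160
Step 2: Divide by 8: 2160 / 8 = 270
Final result = 270

270


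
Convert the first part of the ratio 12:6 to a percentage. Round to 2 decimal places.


Total parts = 12 + 6 = 18
First part fraction = 12/18
Percentage = (12/18) * 100
= 0.666667 * 100
= 66.67%

66.67


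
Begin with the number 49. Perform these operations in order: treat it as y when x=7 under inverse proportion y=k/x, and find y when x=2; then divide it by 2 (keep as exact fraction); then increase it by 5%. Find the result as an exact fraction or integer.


Start with 49.
Step 1: Inverse prop: k = (49)*7; new y = k/2 = 49*7/2 = 343/2
Step 2: Divide by 2: 343/2 / 2 = 343/4
Step 3: Increase by 5%: 343/4 * 105/100 = 7203/80
Final result = 7203/80

7203/80


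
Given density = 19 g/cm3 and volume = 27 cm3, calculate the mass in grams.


Using mass = density * volume
Density = 19 g/cm3
Volume = 27 cm3
Mass = 19 * 27
= 513 g

513


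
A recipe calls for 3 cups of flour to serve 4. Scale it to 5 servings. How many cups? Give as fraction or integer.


Original: 3 cups for 4 servings
Target servings = 5
Scaling factor = 5/4
New amount = 3 * 5/4
= 15/4
= 15/4 cups

15/4


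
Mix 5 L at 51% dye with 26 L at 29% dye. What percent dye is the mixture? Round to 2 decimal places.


Solute in mixture 1 = 51% of 5 L = 5*51/100 = 51/20 L
Solute in mixture 2 = 29% of 26 L = 26*29/100 = 377/50 L
Total solute = 51/20 + 377/50 = 1009/100 L
Total volume = 5 + 26 = 31 L
Final concentration = 1009/100/31 * 100 = 32.55%

32.55


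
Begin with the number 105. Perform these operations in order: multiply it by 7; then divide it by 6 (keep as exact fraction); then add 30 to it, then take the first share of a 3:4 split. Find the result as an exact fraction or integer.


Start with 105.
Step 1: Multiply by 7: 105 * 7 = 735
Step 2: Divide by 6: 735 / 6 = 245/2
Step 3: Add 30: 245/2+30=305/2; split 3:4 first = 305/2*3/7 = 915/14
Final result = 915/14

915/14


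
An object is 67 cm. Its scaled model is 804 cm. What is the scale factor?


Original length = 67 cm
Scaled length = 804 cm
Scale factor = 804 / 67
= 12

12


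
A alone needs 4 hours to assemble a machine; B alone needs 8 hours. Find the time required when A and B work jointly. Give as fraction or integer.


Rate of A = 1/4 job per hour
Rate of B = 1/8 job per hour
Combined rate = 1/4 + 1/8
Find common denominator: (8 + 4)/(4*8) = 12/32
Combined rate = 3/8 job per hour
Time together = 1 / (3/8) = 8/3 hours

8/3


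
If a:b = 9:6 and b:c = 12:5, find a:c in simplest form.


Given a:b = 9:6 and b:c = 12:5
Make b consistent. Multiply first ratio by 12: a:b = 108:72
Multiply second ratio by 6: b:c = 72:30
Now b = 72 in both, so a:b:c = 108:72:30
Therefore a:c = 108:30
Simplify by GCD: a:c = 18:5

18:5


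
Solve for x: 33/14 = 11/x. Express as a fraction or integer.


Setting up: 33/14 = 11/x
Cross multiply: 33 * x = 14 * 11
33x = 154
x = 154/33
x = 14/3

14/3


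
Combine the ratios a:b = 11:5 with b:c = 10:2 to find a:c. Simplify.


Given a:b = 11:5 and b:c = 10:2
Make b consistent. Multiply first ratio by 10: a:b = 110:50
Multiply second ratio by 5: b:c = 50:10
Now b = 50 in both, so a:b:c = 110:50:10
Therefore a:c = 110:10
Simplify by GCD: a:c = 11:1

11:1


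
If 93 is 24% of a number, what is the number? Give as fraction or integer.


Given: 93 is 24% of the whole
Set up: 93 = 24/100 * whole
whole = 93 * 100 / 24
whole = 9300 / 24
whole = 775/2

775/2


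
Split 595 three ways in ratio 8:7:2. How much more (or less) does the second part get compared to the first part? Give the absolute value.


Total parts = 8 + 7 + 2 = 17
Value per part = 595 / 17 = 35
Shares: 8*35=280, 7*35=245, 2*35=70
Second share = 245, first share = 280
Difference = |245 - 280| = 35

35


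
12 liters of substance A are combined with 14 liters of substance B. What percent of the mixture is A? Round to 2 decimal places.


Volume of A = 12 L
Volume of B = 14 L
Total volume = 12 + 14 = 26 L
Percentage of A = (12/26) * 100
= 46.15%

46.15


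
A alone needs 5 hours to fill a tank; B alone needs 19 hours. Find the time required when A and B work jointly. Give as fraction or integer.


Rate of A = 1/5 job per hour
Rate of B = 1/19 job per hour
Combined rate = 1/5 + 1/19
Find common denominator: (19 + 5)/(5*19) = 24/95
Combined rate = 24/95 job per hour
Time together = 1 / (24/95) = 95/24 hours

95/24


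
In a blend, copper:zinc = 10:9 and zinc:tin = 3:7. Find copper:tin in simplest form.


Given a:b = 10:9 and b:c = 3:7
Make b consistent. Multiply first ratio by 3: a:b = 30:27
Multiply second ratio by 9: b:c = 27:63
Now b = 27 in both, so a:b:c = 30:27:63
Therefore a:c = 30:63
Simplify by GCD: a:c = 10:21

10:21


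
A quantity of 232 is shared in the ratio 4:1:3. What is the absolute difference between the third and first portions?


Total parts = 4 + 1 + 3 = 8
Value per part = 232 / 8 = 29
Shares: 4*29=116, 1*29=29, 3*29=87
Third share = 87, first share = 116
Difference = |87 - 116| = 29

29


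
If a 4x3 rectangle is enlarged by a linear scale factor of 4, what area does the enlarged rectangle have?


Original dimensions: 4 x 3
Enlargement factor = 4
New width = 4 * 4 = 16
New height = 3 * 4 = 12
New area = 16 * 12 = 192

192


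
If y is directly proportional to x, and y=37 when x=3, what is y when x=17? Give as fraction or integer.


Direct proportion: y = kx
Find k: k = 37/3 = 37/3
Compute y at x=17: y = 37/3 * 17
y = 629/3

629/3


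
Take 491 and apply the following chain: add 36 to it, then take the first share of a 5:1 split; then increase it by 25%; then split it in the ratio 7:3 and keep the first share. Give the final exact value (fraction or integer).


Start with 491.
Step 1: Add 36: 491+36=527; split 5:1 first = 527*5/6 = 2635/6
Step 2: Increase by 25%: 2635/6 * 125/100 = 13175/24
Step 3: Split 7:3, first share = 13175/24 * 7/10 = 18445/48
Final result = 18445/48

18445/48


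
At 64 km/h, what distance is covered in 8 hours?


Using distance = speed * time
Speed = 64 km/h
Time = 8 hours
Distance = 64 * 8
= 512 km

512


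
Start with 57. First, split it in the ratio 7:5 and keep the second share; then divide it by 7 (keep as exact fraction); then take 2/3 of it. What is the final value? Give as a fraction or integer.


Start with 57.
Step 1: Split 7:5, second share = 57 * 5/12 = 95/4
Step 2: Divide by 7: 95/4 / 7 = 95/28
Step 3: Take 2/3: 95/28 * 2/3 = 95/42
Final result = 95/42

95/42


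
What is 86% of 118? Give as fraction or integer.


Compute 86% of 118
Convert percentage: 86% = 86/100
Multiply: 118 * 86/100
= 10148/100
= 2537/25

2537/25


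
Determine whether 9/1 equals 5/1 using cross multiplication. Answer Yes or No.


Cross multiply to check 9/1 = 5/1
Left cross product: 9 * 1 = 9
Right cross product: 1 * 5 = 5
9 != 5
Not equal, so proportions differ => No

No


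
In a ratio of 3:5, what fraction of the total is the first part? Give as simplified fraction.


Total parts = 3 + 5 = 8
First part fraction = 3/8
Simplify: 3/8 = 3/8

3/8


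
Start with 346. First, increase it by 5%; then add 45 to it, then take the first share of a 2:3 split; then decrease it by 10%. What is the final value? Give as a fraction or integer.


Start with 346.
Step 1: Increase by 5%: 346 * 105/100 = 3633/10
Step 2: Add 45: 3633/10+45=4083/10; split 2:3 first = 4083/10*2/5 = 4083/25
Step 3: Decrease by 10%: 4083/25 * 90/100 = 36747/250
Final result = 36747/250

36747/250


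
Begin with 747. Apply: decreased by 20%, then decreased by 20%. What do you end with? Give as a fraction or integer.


Start: 747
Step 1: decrease by 20% => multiply by 80/100
  747 * 80/100 = 2988/5
Step 2: decrease by 20% => multiply by 80/100
  2988/5 * 80/100 = 11952/25
Final value = 11952/25

11952/25


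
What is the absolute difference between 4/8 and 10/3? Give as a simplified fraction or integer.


Simplify: 4/8 = 1/2 and 10/3 = 10/3
Find common denominator: LCD = 6
Convert: 3/6 and 20/6
Difference = |3 - 20|/6 = 17/6
Simplified = 17/6

17/6


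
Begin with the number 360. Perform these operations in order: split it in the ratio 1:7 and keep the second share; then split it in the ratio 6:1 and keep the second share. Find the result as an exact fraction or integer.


Start with 360.
Step 1: Split 1:7, second share = 360 * 7/8 = 315
Step 2: Split 6:1, second share = 315 * 1/7 = 45
Final result = 45

45


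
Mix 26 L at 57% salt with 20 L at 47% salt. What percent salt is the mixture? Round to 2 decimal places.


Solute in mixture 1 = 57% of 26 L = 26*57/100 = 741/50 L
Solute in mixture 2 = 47% of 20 L = 20*47/100 = 47/5 L
Total solute = 741/50 + 47/5 = 1211/50 L
Total volume = 26 + 20 = 46 L
Final concentration = 1211/50/46 * 100 = 52.65%

52.65


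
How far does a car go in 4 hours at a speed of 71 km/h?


Using distance = speed * time
Speed = 71 km/h
Time = 4 hours
Distance = 71 * 4
= 284 km

284


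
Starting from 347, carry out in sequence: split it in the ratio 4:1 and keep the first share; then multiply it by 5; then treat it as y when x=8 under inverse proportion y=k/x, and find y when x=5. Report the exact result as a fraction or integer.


Start with 347.
Step 1: Split 4:1, first share = 347 * 4/5 = 1388/5
Step 2: Multiply by 5: 1388/5 * 5 = 1388
Step 3: Inverse prop: k = (1388)*8; new y = k/5 = 1388*8/5 = 11104/5
Final result = 11104/5

11104/5


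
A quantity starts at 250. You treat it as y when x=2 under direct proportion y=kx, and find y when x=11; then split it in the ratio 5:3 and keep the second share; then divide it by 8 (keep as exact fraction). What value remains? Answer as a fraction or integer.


Start with 250.
Step 1: Direct prop: k = (250)/2; new y = k*11 = 250*11/2 = 1375
Step 2: Split 5:3, second share = 1375 * 3/8 = 4125/8
Step 3: Divide by 8: 4125/8 / 8 = 4125/64
Final result = 4125/64

4125/64


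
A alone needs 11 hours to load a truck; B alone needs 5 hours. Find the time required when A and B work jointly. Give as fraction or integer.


Rate of A = 1/11 job per hour
Rate of B = 1/5 job per hour
Combined rate = 1/11 + 1/5
Find common denominator: (5 + 11)/(11*5) = 16/55
Combined rate = 16/55 job per hour
Time together = 1 / (16/55) = 55/16 hours

55/16


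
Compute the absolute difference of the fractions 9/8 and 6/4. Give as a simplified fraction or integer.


Simplify: 9/8 = 9/8 and 6/4 = 3/2
Find common denominator: LCD = 8
Convert: 9/8 and 12/8
Difference = |9 - 12|/8 = 3/8
Simplified = 3/8

3/8


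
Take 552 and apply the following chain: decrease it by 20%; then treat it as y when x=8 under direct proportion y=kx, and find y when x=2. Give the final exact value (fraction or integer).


Start with 552.
Step 1: Decrease by 20%: 552 * 80/100 = 2208/5
Step 2: Direct prop: k = (2208/5)/8; new y = k*2 = 2208/5*2/8 = 552/5
Final result = 552/5

552/5


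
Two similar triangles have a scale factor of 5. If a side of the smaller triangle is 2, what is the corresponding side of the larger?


Similar triangles have proportional sides
Scale factor = 5
Smaller side = 2
Corresponding larger side = 2 * 5
= 10

10


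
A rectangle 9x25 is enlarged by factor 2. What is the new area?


Original dimensions: 9 x 25
Enlargement factor = 2
New width = 9 * 2 = 18
New height = 25 * 2 = 50
New area = 18 * 50 = 900

900


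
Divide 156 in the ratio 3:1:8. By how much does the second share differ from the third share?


Total parts = 3 + 1 + 8 = 12
Value per part = 156 / 12 = 13
Shares: 3*13=39, 1*13=13, 8*13=104
Second share = 13, third share = 104
Difference = |13 - 104| = 91

91


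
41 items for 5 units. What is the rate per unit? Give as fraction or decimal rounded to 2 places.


Total items = 41
Number of units = 5
Unit rate = 41 / 5
= 8.20 items per unit

8.20


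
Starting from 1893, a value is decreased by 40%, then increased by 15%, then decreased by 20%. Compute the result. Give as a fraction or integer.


Start: 1893
Step 1: decrease by 40% => multiply by 60/100
  1893 * 60/100 = 5679/5
Step 2: increase by 15% => multiply by 115/100
  5679/5 * 115/100 = 130617/100
Step 3: decrease by 20% => multiply by 80/100
  130617/100 * 80/100 = 130617/125
Final value = 130617/125

130617/125


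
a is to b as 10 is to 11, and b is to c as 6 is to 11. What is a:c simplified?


Given a:b = 10:11 and b:c = 6:11
Make b consistent. Multiply first ratio by 6: a:b = 60:66
Multiply second ratio by 11: b:c = 66:121
Now b = 66 in both, so a:b:c = 60:66:121
Therefore a:c = 60:121
Simplify by GCD: a:c = 60:121

60:121


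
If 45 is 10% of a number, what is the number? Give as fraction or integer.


Given: 45 is 10% of the whole
Set up: 45 = 10/100 * whole
whole = 45 * 100 / 10
whole = 4500 / 10
whole = 450

450


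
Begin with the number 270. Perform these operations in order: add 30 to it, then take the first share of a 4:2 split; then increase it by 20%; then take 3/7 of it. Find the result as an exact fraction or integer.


Start with 270.
Step 1: Add 30: 270+30=300; split 4:2 first = 300*4/6 = 200
Step 2: Increase by 20%: 200 * 120/100 = 240
Step 3: Take 3/7: 240 * 3/7 = 720/7
Final result = 720/7

720/7


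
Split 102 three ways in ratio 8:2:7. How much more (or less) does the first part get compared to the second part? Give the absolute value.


Total parts = 8 + 2 + 7 = 17
Value per part = 102 / 17 = 6
Shares: 8*6=48, 2*6=12, 7*6=42
First share = 48, second share = 12
Difference = |48 - 12| = 36

36


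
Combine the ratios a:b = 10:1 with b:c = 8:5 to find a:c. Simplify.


Given a:b = 10:1 and b:c = 8:5
Make b consistent. Multiply first ratio by 8: a:b = 80:8
Multiply second ratio by 1: b:c = 8:5
Now b = 8 in both, so a:b:c = 80:8:5
Therefore a:c = 80:5
Simplify by GCD: a:c = 16:1

16:1


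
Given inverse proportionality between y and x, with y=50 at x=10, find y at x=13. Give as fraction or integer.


Inverse proportion: y = k/x
Find k: k = 10 * 50 = 500
Compute y at x=13: y = 500/13
y = 500/13

500/13


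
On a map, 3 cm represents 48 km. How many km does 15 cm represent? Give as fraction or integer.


Map scale: 3 cm = 48 km
Measured distance on map = 15 cm
Set up proportion: 15 * 48 / 3
= 720 / 3
= 240 km

240


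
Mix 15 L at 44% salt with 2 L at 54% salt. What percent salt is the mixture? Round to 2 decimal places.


Solute in mixture 1 = 44% of 15 L = 15*44/100 = 33/5 L
Solute in mixture 2 = 54% of 2 L = 2*54/100 = 27/25 L
Total solute = 33/5 + 27/25 = 192/25 L
Total volume = 15 + 2 = 17 L
Final concentration = 192/25/17 * 100 = 45.18%

45.18


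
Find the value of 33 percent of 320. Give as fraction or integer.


Compute 33% of 320
Convert percentage: 33% = 33/100
Multiply: 320 * 33/100
= 10560/100
= 528/5

528/5


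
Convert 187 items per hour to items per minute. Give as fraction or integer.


Converting from per hour to per minute
Rate = 187 items per hour
Divide by 60: 187/60
= 187/60 items per minute

187/60
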